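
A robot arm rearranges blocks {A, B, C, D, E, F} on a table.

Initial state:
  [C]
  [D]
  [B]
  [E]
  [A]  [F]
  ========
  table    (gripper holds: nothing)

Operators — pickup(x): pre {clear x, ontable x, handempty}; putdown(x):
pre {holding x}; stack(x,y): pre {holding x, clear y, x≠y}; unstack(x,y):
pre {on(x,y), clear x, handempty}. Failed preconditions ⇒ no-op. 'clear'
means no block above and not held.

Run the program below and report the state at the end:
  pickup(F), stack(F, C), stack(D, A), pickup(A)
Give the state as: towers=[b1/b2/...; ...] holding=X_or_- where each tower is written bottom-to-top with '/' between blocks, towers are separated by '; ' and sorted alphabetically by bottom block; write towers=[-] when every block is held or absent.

step 1 (pickup(F)): towers=[A/E/B/D/C] holding=F
step 2 (stack(F, C)): towers=[A/E/B/D/C/F] holding=-
step 3 (stack(D, A)) [no-op]: towers=[A/E/B/D/C/F] holding=-
step 4 (pickup(A)) [no-op]: towers=[A/E/B/D/C/F] holding=-

towers=[A/E/B/D/C/F] holding=-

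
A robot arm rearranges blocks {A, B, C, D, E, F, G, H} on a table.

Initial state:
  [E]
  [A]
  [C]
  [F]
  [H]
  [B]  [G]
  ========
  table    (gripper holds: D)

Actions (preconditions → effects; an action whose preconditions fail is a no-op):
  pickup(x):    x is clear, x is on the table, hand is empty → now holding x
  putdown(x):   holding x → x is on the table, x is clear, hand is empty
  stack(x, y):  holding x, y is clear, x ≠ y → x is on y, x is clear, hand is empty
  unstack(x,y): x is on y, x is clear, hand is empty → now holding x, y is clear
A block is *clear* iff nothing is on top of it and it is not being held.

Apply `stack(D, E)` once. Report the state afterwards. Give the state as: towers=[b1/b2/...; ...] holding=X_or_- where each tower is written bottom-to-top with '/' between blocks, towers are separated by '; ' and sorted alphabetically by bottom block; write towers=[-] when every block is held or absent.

before: towers=[B/H/F/C/A/E; G] holding=D
pre[stack(D, E)]: holding(D) yes, clear(E) yes, D≠E yes
all met → apply stack(D, E)
after:  towers=[B/H/F/C/A/E/D; G] holding=-

towers=[B/H/F/C/A/E/D; G] holding=-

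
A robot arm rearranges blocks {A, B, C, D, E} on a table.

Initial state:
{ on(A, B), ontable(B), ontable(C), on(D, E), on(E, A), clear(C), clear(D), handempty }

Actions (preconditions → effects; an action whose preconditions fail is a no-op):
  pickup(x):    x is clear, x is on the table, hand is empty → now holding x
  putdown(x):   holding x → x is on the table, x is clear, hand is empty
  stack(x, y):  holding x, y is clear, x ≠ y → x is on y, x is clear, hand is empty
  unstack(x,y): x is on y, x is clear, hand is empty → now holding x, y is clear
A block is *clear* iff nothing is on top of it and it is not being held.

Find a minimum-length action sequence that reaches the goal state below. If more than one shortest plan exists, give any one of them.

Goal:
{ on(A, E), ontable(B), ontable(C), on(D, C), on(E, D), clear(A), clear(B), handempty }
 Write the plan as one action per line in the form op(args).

unstack(D, E)
stack(D, C)
unstack(E, A)
stack(E, D)
unstack(A, B)
stack(A, E)

step 1 (unstack(D, E)): towers=[B/A/E; C] holding=D
step 2 (stack(D, C)): towers=[B/A/E; C/D] holding=-
step 3 (unstack(E, A)): towers=[B/A; C/D] holding=E
step 4 (stack(E, D)): towers=[B/A; C/D/E] holding=-
step 5 (unstack(A, B)): towers=[B; C/D/E] holding=A
step 6 (stack(A, E)): towers=[B; C/D/E/A] holding=-
goal check: towers=[B; C/D/E/A] holding=- — reached (length 6, optimal by BFS)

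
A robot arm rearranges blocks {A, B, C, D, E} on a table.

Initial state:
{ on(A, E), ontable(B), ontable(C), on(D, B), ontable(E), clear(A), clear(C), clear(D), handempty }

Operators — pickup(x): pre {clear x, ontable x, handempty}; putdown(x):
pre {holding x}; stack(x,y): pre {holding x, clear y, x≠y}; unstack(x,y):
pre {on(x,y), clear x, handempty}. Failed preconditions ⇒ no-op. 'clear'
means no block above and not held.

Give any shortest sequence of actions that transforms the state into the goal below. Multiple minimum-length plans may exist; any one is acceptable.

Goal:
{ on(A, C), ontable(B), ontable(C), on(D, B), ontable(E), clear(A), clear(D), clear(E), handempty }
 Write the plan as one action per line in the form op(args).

unstack(A, E)
stack(A, C)

step 1 (unstack(A, E)): towers=[B/D; C; E] holding=A
step 2 (stack(A, C)): towers=[B/D; C/A; E] holding=-
goal check: towers=[B/D; C/A; E] holding=- — reached (length 2, optimal by BFS)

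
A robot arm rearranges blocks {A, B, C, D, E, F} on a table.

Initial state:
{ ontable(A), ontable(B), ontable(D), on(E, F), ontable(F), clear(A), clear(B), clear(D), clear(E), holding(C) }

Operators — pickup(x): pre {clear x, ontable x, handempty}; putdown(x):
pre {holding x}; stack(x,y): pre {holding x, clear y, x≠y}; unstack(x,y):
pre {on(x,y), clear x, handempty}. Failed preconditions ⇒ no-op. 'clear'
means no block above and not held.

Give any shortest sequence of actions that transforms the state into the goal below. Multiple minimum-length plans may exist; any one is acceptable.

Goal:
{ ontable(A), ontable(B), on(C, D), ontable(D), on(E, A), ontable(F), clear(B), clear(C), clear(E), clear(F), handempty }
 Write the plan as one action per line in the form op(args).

stack(C, D)
unstack(E, F)
stack(E, A)

step 1 (stack(C, D)): towers=[A; B; D/C; F/E] holding=-
step 2 (unstack(E, F)): towers=[A; B; D/C; F] holding=E
step 3 (stack(E, A)): towers=[A/E; B; D/C; F] holding=-
goal check: towers=[A/E; B; D/C; F] holding=- — reached (length 3, optimal by BFS)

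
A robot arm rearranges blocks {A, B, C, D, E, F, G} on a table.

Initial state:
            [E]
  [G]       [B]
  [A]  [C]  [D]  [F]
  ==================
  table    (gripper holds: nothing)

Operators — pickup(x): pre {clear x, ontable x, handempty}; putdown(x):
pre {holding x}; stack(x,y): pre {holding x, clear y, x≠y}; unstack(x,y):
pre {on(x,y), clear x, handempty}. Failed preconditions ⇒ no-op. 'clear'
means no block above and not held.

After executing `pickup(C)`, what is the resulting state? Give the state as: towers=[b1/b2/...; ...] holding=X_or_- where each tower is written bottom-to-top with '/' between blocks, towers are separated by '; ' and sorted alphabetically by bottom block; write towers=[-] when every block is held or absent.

towers=[A/G; D/B/E; F] holding=C

before: towers=[A/G; C; D/B/E; F] holding=-
pre[pickup(C)]: clear(C) ✓, ontable(C) ✓, handempty ✓
all met → apply pickup(C)
after:  towers=[A/G; D/B/E; F] holding=C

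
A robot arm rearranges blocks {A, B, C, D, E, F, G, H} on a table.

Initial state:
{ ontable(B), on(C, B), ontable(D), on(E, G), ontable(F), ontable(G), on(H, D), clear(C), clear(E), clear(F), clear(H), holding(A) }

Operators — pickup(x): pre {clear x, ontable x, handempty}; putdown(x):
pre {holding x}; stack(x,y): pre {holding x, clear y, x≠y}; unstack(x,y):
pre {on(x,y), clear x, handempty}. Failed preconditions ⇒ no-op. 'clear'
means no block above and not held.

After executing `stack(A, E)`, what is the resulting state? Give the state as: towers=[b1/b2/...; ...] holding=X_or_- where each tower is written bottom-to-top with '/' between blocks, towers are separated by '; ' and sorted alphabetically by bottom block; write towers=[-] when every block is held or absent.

towers=[B/C; D/H; F; G/E/A] holding=-

before: towers=[B/C; D/H; F; G/E] holding=A
pre[stack(A, E)]: holding(A) ok, clear(E) ok, A≠E ok
all met → apply stack(A, E)
after:  towers=[B/C; D/H; F; G/E/A] holding=-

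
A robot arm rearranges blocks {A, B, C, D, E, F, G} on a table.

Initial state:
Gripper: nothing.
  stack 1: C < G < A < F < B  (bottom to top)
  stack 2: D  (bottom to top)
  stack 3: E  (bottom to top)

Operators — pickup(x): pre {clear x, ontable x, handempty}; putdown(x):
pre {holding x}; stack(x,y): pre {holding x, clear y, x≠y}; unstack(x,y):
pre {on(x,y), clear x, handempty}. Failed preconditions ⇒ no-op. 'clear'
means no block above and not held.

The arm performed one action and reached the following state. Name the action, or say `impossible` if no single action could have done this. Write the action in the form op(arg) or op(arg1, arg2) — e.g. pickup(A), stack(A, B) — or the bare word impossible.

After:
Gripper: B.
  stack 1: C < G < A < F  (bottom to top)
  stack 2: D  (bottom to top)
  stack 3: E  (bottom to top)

target: towers=[C/G/A/F; D; E] holding=B
     unstack(B, F) → towers=[C/G/A/F; D; E] holding=B  ← match
         pickup(D) → towers=[C/G/A/F/B; E] holding=D
         pickup(E) → towers=[C/G/A/F/B; D] holding=E

unstack(B, F)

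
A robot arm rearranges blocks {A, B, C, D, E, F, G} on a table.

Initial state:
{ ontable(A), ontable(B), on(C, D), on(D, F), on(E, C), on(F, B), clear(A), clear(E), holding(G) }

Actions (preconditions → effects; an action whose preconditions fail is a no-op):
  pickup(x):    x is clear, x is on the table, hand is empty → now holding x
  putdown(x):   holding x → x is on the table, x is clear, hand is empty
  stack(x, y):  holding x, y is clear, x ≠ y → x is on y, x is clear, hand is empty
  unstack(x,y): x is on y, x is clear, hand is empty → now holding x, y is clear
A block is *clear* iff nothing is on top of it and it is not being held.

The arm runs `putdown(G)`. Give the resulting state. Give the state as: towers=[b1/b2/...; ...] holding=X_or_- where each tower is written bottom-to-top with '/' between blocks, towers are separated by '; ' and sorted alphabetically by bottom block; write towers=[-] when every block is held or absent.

towers=[A; B/F/D/C/E; G] holding=-

before: towers=[A; B/F/D/C/E] holding=G
pre[putdown(G)]: holding(G) yes
all met → apply putdown(G)
after:  towers=[A; B/F/D/C/E; G] holding=-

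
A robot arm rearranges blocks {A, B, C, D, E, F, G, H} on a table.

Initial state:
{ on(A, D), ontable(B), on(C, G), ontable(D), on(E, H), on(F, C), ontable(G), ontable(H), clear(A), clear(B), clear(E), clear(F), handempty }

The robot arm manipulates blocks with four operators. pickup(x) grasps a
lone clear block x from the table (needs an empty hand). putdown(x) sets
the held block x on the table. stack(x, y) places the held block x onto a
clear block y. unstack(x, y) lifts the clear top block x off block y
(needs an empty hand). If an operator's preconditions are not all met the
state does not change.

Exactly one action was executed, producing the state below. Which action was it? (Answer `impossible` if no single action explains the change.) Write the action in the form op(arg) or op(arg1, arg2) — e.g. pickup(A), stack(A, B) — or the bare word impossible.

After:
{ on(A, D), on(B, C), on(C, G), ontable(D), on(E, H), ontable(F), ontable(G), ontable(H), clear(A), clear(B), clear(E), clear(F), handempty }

impossible

target: towers=[D/A; F; G/C/B; H/E] holding=-
     unstack(A, D) → towers=[B; D; G/C/F; H/E] holding=A
     unstack(E, H) → towers=[B; D/A; G/C/F; H] holding=E
         pickup(B) → towers=[D/A; G/C/F; H/E] holding=B
     unstack(F, C) → towers=[B; D/A; G/C; H/E] holding=F
none of the 4 applicable actions match → impossible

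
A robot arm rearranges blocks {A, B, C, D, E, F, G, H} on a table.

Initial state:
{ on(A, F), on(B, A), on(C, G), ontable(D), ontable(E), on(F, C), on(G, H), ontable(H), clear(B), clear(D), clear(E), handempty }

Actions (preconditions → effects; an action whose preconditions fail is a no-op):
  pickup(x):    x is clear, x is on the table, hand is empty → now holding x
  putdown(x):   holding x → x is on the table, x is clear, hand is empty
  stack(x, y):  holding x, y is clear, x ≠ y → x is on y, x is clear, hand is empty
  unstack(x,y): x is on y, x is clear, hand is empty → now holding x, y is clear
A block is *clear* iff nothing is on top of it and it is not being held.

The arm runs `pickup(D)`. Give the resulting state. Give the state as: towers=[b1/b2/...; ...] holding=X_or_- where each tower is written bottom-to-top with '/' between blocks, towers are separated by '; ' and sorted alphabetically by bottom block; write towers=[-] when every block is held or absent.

towers=[E; H/G/C/F/A/B] holding=D

before: towers=[D; E; H/G/C/F/A/B] holding=-
pre[pickup(D)]: clear(D) yes, ontable(D) yes, handempty yes
all met → apply pickup(D)
after:  towers=[E; H/G/C/F/A/B] holding=D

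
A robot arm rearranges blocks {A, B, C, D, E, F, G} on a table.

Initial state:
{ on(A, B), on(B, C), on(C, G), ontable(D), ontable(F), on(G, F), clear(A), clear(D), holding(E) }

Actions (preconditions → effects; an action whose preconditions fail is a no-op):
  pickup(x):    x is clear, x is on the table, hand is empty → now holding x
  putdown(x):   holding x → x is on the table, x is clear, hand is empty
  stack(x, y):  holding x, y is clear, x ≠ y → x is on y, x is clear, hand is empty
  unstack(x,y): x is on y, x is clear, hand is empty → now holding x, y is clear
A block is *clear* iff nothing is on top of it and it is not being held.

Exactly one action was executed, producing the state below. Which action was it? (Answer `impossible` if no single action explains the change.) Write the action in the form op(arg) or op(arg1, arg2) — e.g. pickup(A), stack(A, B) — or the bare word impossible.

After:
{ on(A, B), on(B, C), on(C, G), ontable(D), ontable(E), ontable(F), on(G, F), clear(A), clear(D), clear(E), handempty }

putdown(E)

target: towers=[D; E; F/G/C/B/A] holding=-
        putdown(E) → towers=[D; E; F/G/C/B/A] holding=-  ← match
       stack(E, D) → towers=[D/E; F/G/C/B/A] holding=-
       stack(E, A) → towers=[D; F/G/C/B/A/E] holding=-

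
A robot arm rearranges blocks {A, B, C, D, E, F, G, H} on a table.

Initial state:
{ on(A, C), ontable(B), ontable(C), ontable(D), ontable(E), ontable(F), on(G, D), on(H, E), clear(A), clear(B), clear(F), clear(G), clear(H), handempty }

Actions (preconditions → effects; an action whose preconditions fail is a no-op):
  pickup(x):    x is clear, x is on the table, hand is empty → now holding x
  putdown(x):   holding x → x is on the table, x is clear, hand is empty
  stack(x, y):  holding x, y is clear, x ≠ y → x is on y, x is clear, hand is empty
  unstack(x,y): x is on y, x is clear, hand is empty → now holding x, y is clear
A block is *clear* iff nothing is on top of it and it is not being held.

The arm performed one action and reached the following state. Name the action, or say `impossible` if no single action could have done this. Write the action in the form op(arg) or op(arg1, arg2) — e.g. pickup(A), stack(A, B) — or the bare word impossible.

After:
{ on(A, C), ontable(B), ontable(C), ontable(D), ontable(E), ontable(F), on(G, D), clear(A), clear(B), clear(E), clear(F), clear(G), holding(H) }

unstack(H, E)

target: towers=[B; C/A; D/G; E; F] holding=H
     unstack(G, D) → towers=[B; C/A; D; E/H; F] holding=G
     unstack(A, C) → towers=[B; C; D/G; E/H; F] holding=A
     unstack(H, E) → towers=[B; C/A; D/G; E; F] holding=H  ← match
         pickup(B) → towers=[C/A; D/G; E/H; F] holding=B
         pickup(F) → towers=[B; C/A; D/G; E/H] holding=F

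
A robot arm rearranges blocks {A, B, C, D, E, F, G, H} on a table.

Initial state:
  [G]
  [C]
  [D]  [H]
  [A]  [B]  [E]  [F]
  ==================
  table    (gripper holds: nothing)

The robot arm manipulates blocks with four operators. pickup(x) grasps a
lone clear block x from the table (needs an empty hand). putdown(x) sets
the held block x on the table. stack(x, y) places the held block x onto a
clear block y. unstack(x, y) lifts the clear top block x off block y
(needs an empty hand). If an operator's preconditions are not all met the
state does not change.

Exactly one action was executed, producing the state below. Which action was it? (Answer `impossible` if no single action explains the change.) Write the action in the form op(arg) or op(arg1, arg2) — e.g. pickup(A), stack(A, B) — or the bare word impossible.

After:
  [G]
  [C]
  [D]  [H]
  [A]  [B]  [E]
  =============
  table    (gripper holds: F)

target: towers=[A/D/C/G; B/H; E] holding=F
     unstack(G, C) → towers=[A/D/C; B/H; E; F] holding=G
         pickup(E) → towers=[A/D/C/G; B/H; F] holding=E
     unstack(H, B) → towers=[A/D/C/G; B; E; F] holding=H
         pickup(F) → towers=[A/D/C/G; B/H; E] holding=F  ← match

pickup(F)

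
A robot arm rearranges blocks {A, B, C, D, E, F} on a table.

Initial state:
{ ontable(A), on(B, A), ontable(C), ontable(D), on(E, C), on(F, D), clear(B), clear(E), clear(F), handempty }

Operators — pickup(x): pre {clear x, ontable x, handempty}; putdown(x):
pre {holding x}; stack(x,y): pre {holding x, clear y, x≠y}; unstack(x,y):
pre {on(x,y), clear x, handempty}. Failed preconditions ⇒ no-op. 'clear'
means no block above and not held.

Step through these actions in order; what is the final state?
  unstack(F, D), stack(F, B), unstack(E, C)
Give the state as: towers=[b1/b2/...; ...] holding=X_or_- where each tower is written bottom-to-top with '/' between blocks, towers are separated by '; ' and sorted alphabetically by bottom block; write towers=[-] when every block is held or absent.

step 1 (unstack(F, D)): towers=[A/B; C/E; D] holding=F
step 2 (stack(F, B)): towers=[A/B/F; C/E; D] holding=-
step 3 (unstack(E, C)): towers=[A/B/F; C; D] holding=E

towers=[A/B/F; C; D] holding=E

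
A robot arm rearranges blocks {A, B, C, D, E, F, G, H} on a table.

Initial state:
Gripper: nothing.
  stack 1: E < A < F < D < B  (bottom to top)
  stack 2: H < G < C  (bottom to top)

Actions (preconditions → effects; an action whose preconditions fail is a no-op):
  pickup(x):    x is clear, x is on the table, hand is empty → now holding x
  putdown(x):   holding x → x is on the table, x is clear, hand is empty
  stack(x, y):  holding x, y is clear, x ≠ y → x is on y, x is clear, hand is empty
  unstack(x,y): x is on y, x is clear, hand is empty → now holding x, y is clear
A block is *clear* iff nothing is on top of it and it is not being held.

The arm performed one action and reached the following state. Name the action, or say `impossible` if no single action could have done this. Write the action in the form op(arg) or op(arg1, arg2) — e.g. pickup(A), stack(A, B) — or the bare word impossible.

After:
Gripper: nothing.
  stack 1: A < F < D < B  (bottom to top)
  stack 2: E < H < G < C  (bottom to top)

target: towers=[A/F/D/B; E/H/G/C] holding=-
     unstack(B, D) → towers=[E/A/F/D; H/G/C] holding=B
     unstack(C, G) → towers=[E/A/F/D/B; H/G] holding=C
none of the 2 applicable actions match → impossible

impossible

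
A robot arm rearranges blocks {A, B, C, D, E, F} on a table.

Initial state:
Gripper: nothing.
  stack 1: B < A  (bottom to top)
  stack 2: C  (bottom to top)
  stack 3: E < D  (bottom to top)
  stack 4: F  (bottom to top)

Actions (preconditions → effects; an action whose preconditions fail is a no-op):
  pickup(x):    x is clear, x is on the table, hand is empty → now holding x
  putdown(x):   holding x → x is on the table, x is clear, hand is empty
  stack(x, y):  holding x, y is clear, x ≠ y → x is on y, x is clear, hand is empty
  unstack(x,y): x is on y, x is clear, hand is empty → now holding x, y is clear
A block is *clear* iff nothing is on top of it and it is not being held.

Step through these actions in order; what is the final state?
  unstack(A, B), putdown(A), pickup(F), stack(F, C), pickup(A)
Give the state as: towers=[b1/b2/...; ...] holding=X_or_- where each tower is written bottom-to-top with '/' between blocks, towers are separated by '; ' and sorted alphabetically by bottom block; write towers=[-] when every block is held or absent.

step 1 (unstack(A, B)): towers=[B; C; E/D; F] holding=A
step 2 (putdown(A)): towers=[A; B; C; E/D; F] holding=-
step 3 (pickup(F)): towers=[A; B; C; E/D] holding=F
step 4 (stack(F, C)): towers=[A; B; C/F; E/D] holding=-
step 5 (pickup(A)): towers=[B; C/F; E/D] holding=A

towers=[B; C/F; E/D] holding=A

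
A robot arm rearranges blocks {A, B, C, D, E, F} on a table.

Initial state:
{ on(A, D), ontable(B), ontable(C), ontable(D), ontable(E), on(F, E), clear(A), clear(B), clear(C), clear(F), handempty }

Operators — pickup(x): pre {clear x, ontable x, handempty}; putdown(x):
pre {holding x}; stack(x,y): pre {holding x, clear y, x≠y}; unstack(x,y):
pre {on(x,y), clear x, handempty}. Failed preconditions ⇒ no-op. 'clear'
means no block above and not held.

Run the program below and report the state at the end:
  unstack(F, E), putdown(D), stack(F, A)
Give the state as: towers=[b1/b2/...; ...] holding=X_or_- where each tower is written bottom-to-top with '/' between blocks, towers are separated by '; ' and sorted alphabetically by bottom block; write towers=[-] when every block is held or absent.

step 1 (unstack(F, E)): towers=[B; C; D/A; E] holding=F
step 2 (putdown(D)) [no-op]: towers=[B; C; D/A; E] holding=F
step 3 (stack(F, A)): towers=[B; C; D/A/F; E] holding=-

towers=[B; C; D/A/F; E] holding=-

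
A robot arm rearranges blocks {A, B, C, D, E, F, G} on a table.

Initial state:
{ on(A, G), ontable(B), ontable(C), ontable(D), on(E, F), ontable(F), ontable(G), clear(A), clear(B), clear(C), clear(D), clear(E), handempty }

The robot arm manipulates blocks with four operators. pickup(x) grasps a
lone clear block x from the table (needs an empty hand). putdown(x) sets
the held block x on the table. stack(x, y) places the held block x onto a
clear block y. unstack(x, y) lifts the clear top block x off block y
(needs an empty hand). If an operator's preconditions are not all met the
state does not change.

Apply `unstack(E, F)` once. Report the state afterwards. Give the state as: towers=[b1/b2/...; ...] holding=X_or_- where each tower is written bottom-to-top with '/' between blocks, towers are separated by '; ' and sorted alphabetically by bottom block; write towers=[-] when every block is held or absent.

towers=[B; C; D; F; G/A] holding=E

before: towers=[B; C; D; F/E; G/A] holding=-
pre[unstack(E, F)]: on(E,F) ok, clear(E) ok, handempty ok
all met → apply unstack(E, F)
after:  towers=[B; C; D; F; G/A] holding=E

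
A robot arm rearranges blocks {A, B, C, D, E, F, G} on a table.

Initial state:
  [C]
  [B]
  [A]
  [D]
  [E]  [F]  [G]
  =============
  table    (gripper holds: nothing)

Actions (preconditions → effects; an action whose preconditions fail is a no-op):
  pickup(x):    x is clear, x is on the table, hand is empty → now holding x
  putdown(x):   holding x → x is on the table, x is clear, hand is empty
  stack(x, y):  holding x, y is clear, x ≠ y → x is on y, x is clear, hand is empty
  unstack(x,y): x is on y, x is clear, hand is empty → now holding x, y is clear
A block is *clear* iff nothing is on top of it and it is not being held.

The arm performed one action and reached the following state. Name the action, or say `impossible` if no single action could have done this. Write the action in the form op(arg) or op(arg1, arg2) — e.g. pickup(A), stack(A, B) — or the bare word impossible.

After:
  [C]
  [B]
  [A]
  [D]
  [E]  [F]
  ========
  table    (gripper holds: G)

pickup(G)

target: towers=[E/D/A/B/C; F] holding=G
         pickup(F) → towers=[E/D/A/B/C; G] holding=F
         pickup(G) → towers=[E/D/A/B/C; F] holding=G  ← match
     unstack(C, B) → towers=[E/D/A/B; F; G] holding=C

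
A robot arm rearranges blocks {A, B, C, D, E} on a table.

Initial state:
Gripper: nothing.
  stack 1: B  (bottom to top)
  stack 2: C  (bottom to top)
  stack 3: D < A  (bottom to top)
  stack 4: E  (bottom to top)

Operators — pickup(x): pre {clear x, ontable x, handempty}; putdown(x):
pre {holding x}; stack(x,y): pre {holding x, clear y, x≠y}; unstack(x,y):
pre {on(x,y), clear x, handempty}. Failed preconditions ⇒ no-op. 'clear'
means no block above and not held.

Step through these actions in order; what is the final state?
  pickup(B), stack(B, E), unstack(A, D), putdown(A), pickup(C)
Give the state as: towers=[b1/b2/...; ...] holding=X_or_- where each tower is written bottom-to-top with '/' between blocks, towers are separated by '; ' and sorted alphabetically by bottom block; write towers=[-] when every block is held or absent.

towers=[A; D; E/B] holding=C

step 1 (pickup(B)): towers=[C; D/A; E] holding=B
step 2 (stack(B, E)): towers=[C; D/A; E/B] holding=-
step 3 (unstack(A, D)): towers=[C; D; E/B] holding=A
step 4 (putdown(A)): towers=[A; C; D; E/B] holding=-
step 5 (pickup(C)): towers=[A; D; E/B] holding=C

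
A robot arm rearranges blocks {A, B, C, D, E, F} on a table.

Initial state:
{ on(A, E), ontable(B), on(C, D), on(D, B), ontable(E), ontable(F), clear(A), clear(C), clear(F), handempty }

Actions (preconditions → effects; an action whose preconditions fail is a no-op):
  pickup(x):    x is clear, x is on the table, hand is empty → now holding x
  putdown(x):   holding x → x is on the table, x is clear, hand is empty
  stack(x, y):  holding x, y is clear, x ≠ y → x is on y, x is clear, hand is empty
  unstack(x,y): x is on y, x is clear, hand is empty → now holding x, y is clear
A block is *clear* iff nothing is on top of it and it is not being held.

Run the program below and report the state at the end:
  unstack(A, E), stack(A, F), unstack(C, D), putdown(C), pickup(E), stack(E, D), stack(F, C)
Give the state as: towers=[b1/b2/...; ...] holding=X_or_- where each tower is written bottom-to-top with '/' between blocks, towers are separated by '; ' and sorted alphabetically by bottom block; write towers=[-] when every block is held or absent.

towers=[B/D/E; C; F/A] holding=-

step 1 (unstack(A, E)): towers=[B/D/C; E; F] holding=A
step 2 (stack(A, F)): towers=[B/D/C; E; F/A] holding=-
step 3 (unstack(C, D)): towers=[B/D; E; F/A] holding=C
step 4 (putdown(C)): towers=[B/D; C; E; F/A] holding=-
step 5 (pickup(E)): towers=[B/D; C; F/A] holding=E
step 6 (stack(E, D)): towers=[B/D/E; C; F/A] holding=-
step 7 (stack(F, C)) [no-op]: towers=[B/D/E; C; F/A] holding=-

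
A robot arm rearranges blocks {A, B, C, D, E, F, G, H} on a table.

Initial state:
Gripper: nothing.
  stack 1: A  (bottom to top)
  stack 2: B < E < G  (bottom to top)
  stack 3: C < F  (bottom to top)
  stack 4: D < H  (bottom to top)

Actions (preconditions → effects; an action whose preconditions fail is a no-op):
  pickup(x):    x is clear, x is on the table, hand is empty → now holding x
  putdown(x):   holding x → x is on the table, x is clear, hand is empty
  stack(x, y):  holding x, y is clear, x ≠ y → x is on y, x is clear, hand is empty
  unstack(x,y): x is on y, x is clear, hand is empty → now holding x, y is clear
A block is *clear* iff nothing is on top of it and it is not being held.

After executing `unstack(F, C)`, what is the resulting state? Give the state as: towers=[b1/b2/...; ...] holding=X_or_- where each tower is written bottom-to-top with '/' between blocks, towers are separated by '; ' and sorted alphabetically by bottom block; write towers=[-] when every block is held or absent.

towers=[A; B/E/G; C; D/H] holding=F

before: towers=[A; B/E/G; C/F; D/H] holding=-
pre[unstack(F, C)]: on(F,C) ok, clear(F) ok, handempty ok
all met → apply unstack(F, C)
after:  towers=[A; B/E/G; C; D/H] holding=F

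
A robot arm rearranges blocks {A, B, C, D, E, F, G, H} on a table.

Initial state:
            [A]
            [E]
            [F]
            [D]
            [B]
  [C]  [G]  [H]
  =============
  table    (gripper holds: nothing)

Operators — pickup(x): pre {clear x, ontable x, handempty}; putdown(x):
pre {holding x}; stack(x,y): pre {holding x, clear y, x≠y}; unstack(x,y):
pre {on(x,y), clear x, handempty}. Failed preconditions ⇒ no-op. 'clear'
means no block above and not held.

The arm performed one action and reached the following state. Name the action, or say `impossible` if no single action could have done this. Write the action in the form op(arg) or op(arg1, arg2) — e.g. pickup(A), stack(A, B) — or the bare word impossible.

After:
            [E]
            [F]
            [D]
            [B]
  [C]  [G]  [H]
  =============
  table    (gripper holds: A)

unstack(A, E)

target: towers=[C; G; H/B/D/F/E] holding=A
         pickup(G) → towers=[C; H/B/D/F/E/A] holding=G
     unstack(A, E) → towers=[C; G; H/B/D/F/E] holding=A  ← match
         pickup(C) → towers=[G; H/B/D/F/E/A] holding=C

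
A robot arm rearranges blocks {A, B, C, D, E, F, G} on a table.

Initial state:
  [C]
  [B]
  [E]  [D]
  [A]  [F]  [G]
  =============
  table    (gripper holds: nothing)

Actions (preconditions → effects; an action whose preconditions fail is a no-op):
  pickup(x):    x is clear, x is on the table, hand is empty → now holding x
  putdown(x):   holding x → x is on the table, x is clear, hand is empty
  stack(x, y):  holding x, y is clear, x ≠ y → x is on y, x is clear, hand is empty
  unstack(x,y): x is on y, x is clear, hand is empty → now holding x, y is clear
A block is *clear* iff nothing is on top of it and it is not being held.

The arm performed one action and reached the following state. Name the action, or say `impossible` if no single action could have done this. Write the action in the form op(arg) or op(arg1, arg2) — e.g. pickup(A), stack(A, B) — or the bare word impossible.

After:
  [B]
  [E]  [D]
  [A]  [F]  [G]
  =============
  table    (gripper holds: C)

unstack(C, B)

target: towers=[A/E/B; F/D; G] holding=C
         pickup(G) → towers=[A/E/B/C; F/D] holding=G
     unstack(D, F) → towers=[A/E/B/C; F; G] holding=D
     unstack(C, B) → towers=[A/E/B; F/D; G] holding=C  ← match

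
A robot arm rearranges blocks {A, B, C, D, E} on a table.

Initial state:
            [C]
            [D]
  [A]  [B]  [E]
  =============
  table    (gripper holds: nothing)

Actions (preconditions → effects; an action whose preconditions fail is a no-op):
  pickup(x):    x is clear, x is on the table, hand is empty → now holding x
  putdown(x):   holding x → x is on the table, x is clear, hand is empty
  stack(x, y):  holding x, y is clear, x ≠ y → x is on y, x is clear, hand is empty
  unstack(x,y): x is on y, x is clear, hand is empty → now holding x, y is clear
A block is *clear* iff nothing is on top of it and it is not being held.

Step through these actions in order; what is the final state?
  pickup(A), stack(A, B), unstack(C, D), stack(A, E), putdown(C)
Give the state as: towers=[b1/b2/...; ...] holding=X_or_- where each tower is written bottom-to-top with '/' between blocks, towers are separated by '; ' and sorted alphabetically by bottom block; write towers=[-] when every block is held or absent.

towers=[B/A; C; E/D] holding=-

step 1 (pickup(A)): towers=[B; E/D/C] holding=A
step 2 (stack(A, B)): towers=[B/A; E/D/C] holding=-
step 3 (unstack(C, D)): towers=[B/A; E/D] holding=C
step 4 (stack(A, E)) [no-op]: towers=[B/A; E/D] holding=C
step 5 (putdown(C)): towers=[B/A; C; E/D] holding=-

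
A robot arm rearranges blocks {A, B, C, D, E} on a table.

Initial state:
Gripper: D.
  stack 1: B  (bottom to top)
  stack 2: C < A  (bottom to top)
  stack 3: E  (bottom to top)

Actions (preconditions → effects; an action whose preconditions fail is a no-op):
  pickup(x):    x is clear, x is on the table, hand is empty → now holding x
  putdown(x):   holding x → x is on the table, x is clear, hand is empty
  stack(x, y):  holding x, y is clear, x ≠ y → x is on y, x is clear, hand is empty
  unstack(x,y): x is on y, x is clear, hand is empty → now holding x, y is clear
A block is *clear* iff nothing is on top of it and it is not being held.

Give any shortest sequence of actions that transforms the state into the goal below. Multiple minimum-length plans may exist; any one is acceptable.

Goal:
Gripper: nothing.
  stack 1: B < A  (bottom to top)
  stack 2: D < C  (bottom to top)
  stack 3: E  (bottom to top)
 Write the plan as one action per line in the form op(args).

step 1 (putdown(D)): towers=[B; C/A; D; E] holding=-
step 2 (unstack(A, C)): towers=[B; C; D; E] holding=A
step 3 (stack(A, B)): towers=[B/A; C; D; E] holding=-
step 4 (pickup(C)): towers=[B/A; D; E] holding=C
step 5 (stack(C, D)): towers=[B/A; D/C; E] holding=-
goal check: towers=[B/A; D/C; E] holding=- — reached (length 5, optimal by BFS)

putdown(D)
unstack(A, C)
stack(A, B)
pickup(C)
stack(C, D)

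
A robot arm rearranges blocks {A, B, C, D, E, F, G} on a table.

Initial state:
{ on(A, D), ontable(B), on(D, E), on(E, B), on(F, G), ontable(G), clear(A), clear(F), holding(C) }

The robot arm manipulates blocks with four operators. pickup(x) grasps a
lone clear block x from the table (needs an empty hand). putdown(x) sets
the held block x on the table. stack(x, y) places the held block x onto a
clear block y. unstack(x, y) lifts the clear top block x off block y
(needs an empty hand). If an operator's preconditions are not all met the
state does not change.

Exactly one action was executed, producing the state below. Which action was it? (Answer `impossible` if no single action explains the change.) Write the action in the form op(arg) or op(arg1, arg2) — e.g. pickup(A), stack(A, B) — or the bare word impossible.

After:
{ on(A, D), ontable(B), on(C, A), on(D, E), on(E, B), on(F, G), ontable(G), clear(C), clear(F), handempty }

target: towers=[B/E/D/A/C; G/F] holding=-
        putdown(C) → towers=[B/E/D/A; C; G/F] holding=-
       stack(C, F) → towers=[B/E/D/A; G/F/C] holding=-
       stack(C, A) → towers=[B/E/D/A/C; G/F] holding=-  ← match

stack(C, A)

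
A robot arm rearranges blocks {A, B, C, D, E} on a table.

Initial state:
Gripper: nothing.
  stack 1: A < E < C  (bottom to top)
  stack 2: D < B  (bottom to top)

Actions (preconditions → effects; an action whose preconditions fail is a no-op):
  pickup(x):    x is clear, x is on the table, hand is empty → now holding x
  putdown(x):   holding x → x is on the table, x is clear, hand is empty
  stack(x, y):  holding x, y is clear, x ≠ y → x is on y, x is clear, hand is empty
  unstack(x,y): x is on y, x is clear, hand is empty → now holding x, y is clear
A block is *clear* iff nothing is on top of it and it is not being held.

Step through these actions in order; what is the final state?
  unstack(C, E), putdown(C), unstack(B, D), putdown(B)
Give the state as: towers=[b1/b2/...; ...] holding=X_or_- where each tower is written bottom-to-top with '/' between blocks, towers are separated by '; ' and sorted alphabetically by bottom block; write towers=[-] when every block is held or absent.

towers=[A/E; B; C; D] holding=-

step 1 (unstack(C, E)): towers=[A/E; D/B] holding=C
step 2 (putdown(C)): towers=[A/E; C; D/B] holding=-
step 3 (unstack(B, D)): towers=[A/E; C; D] holding=B
step 4 (putdown(B)): towers=[A/E; B; C; D] holding=-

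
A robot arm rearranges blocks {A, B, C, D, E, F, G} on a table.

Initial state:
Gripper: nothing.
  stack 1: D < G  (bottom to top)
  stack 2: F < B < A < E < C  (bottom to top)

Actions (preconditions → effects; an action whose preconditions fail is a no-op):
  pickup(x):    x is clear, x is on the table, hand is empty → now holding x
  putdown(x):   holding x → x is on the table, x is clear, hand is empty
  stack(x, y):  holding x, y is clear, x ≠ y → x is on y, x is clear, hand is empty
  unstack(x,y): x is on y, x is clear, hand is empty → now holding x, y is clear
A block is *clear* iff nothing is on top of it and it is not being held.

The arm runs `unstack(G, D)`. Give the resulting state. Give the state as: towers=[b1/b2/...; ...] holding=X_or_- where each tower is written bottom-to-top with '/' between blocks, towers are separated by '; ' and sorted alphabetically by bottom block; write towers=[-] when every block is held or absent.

before: towers=[D/G; F/B/A/E/C] holding=-
pre[unstack(G, D)]: on(G,D) ok, clear(G) ok, handempty ok
all met → apply unstack(G, D)
after:  towers=[D; F/B/A/E/C] holding=G

towers=[D; F/B/A/E/C] holding=G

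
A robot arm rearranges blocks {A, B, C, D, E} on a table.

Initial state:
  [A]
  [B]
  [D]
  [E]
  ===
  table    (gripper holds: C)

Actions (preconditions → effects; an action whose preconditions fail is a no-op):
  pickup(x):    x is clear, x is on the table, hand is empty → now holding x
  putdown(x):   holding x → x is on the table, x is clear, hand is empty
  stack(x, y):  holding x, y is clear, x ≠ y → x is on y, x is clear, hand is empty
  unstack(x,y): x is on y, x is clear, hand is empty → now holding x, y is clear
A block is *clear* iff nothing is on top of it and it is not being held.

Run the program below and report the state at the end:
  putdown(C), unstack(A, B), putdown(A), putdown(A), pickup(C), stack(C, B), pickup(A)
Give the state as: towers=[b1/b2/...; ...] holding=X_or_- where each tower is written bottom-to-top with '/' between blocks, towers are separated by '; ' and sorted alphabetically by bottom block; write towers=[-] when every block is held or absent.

towers=[E/D/B/C] holding=A

step 1 (putdown(C)): towers=[C; E/D/B/A] holding=-
step 2 (unstack(A, B)): towers=[C; E/D/B] holding=A
step 3 (putdown(A)): towers=[A; C; E/D/B] holding=-
step 4 (putdown(A)) [no-op]: towers=[A; C; E/D/B] holding=-
step 5 (pickup(C)): towers=[A; E/D/B] holding=C
step 6 (stack(C, B)): towers=[A; E/D/B/C] holding=-
step 7 (pickup(A)): towers=[E/D/B/C] holding=A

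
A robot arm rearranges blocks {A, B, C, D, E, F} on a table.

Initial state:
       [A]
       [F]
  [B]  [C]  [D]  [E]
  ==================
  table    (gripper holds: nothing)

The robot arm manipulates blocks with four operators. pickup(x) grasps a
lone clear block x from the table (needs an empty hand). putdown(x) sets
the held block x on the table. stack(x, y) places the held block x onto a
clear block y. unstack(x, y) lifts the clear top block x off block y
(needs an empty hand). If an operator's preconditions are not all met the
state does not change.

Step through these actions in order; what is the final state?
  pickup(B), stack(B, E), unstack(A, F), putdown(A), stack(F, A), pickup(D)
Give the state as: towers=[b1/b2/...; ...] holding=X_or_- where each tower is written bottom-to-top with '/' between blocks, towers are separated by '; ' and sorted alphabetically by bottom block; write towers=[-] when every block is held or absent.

step 1 (pickup(B)): towers=[C/F/A; D; E] holding=B
step 2 (stack(B, E)): towers=[C/F/A; D; E/B] holding=-
step 3 (unstack(A, F)): towers=[C/F; D; E/B] holding=A
step 4 (putdown(A)): towers=[A; C/F; D; E/B] holding=-
step 5 (stack(F, A)) [no-op]: towers=[A; C/F; D; E/B] holding=-
step 6 (pickup(D)): towers=[A; C/F; E/B] holding=D

towers=[A; C/F; E/B] holding=D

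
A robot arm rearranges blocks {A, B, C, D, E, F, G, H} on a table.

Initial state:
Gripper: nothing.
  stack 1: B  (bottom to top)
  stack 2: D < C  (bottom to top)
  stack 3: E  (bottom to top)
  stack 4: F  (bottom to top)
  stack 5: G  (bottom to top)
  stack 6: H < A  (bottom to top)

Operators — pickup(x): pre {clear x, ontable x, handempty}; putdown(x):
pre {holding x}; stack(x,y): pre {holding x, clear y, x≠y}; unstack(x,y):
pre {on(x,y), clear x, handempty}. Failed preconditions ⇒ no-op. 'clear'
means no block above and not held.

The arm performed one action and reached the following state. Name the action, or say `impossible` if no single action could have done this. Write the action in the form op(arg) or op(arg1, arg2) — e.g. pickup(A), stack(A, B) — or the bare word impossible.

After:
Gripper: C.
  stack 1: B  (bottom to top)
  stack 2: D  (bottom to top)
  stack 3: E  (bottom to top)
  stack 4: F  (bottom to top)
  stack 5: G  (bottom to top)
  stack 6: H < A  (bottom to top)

unstack(C, D)

target: towers=[B; D; E; F; G; H/A] holding=C
         pickup(G) → towers=[B; D/C; E; F; H/A] holding=G
     unstack(A, H) → towers=[B; D/C; E; F; G; H] holding=A
         pickup(E) → towers=[B; D/C; F; G; H/A] holding=E
         pickup(B) → towers=[D/C; E; F; G; H/A] holding=B
         pickup(F) → towers=[B; D/C; E; G; H/A] holding=F
     unstack(C, D) → towers=[B; D; E; F; G; H/A] holding=C  ← match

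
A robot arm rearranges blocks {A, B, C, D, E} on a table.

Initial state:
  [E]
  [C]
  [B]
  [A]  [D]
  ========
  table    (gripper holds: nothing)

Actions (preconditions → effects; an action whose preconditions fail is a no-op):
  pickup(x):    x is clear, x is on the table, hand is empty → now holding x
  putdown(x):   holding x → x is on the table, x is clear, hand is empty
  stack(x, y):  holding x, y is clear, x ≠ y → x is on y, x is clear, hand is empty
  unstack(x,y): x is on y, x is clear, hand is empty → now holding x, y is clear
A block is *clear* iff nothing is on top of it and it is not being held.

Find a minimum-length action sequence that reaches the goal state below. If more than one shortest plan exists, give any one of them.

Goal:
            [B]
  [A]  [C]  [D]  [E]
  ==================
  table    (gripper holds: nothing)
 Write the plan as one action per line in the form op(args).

unstack(E, C)
putdown(E)
unstack(C, B)
putdown(C)
unstack(B, A)
stack(B, D)

step 1 (unstack(E, C)): towers=[A/B/C; D] holding=E
step 2 (putdown(E)): towers=[A/B/C; D; E] holding=-
step 3 (unstack(C, B)): towers=[A/B; D; E] holding=C
step 4 (putdown(C)): towers=[A/B; C; D; E] holding=-
step 5 (unstack(B, A)): towers=[A; C; D; E] holding=B
step 6 (stack(B, D)): towers=[A; C; D/B; E] holding=-
goal check: towers=[A; C; D/B; E] holding=- — reached (length 6, optimal by BFS)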